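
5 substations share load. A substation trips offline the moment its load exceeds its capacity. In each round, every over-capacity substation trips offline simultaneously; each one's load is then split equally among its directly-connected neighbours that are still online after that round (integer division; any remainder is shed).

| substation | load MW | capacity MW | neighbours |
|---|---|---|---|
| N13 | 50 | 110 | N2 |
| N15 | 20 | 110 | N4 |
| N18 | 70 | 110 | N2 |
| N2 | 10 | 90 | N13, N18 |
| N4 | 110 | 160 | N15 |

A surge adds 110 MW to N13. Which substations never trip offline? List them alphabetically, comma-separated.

N15, N4

Round 1 — N13 at 160 > 110. N13 trips offline.
  N13 sheds 160 MW to N2: 160 each.
    N2: 10+160 = 170 > 90
Round 2 — N2 trips offline.
  N2 sheds 170 MW to N18: 170 each.
    N18: 70+170 = 240 > 110
Round 3 — N18 trips offline.
  N18 sheds 240 MW: no online neighbours, lost.
No further trips.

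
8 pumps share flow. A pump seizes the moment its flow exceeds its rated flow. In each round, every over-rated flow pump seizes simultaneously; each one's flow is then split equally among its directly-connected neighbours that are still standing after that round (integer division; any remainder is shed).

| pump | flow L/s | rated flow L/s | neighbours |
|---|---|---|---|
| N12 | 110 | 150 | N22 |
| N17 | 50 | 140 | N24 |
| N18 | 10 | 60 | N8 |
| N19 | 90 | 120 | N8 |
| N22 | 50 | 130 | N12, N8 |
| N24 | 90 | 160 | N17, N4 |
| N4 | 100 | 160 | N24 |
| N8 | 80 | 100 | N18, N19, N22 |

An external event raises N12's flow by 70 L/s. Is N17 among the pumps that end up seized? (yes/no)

no

Round 1 — N12 at 180 > 150. N12 seizes.
  N12 sheds 180 L/s to N22: 180 each.
    N22: 50+180 = 230 > 130
Round 2 — N22 seizes.
  N22 sheds 230 L/s to N8: 230 each.
    N8: 80+230 = 310 > 100
Round 3 — N8 seizes.
  N8 sheds 310 L/s to N18, N19: 155 each.
    N18: 10+155 = 165 > 60
    N19: 90+155 = 245 > 120
Round 4 — N18, N19 seize.
  N18 sheds 165 L/s: no online neighbours, lost.
  N19 sheds 245 L/s: no online neighbours, lost.
No further seizures.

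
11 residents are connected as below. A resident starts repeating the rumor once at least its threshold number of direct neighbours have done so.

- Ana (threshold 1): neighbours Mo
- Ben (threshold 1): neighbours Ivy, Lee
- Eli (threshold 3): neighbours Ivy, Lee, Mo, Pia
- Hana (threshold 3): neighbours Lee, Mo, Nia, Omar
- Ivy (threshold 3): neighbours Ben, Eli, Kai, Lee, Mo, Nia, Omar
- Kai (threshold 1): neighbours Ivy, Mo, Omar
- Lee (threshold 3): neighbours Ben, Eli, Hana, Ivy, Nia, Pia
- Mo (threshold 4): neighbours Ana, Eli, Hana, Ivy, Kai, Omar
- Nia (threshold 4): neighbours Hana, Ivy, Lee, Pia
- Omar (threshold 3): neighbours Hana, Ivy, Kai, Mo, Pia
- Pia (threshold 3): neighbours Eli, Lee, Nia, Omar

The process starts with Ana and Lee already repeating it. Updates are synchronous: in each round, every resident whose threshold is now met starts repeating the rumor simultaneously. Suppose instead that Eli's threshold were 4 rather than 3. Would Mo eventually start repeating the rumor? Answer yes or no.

no

With Eli's threshold at 4:
Round 1 — Ana, Lee start repeating the rumor (initial).
Round 2 — checking thresholds:
  Ben: 1 of 2 neighbours ≥ 1, starts repeating the rumor.
  Eli: 1 of 4 neighbours < 4, below threshold.
  Hana: 1 of 4 neighbours < 3, below threshold.
  Ivy: 1 of 7 neighbours < 3, below threshold.
  Mo: 1 of 6 neighbours < 4, below threshold.
  Nia: 1 of 4 neighbours < 4, below threshold.
  Pia: 1 of 4 neighbours < 3, below threshold.
Round 3 — no new spreads; cascade stops.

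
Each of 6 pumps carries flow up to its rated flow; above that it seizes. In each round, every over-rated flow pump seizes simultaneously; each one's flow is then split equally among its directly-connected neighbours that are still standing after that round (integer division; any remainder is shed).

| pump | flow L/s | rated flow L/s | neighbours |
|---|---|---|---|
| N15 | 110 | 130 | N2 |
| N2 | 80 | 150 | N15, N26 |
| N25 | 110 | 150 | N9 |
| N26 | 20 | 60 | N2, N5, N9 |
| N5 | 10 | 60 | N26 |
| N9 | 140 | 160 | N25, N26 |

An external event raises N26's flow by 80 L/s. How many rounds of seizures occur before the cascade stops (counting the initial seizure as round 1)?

Round 1 — N26 at 100 > 60. N26 seizes.
  N26 sheds 100 L/s to N2, N5, N9: 33 each (1 lost).
    N2: 80+33 = 113 ≤ 150
    N5: 10+33 = 43 ≤ 60
    N9: 140+33 = 173 > 160
Round 2 — N9 seizes.
  N9 sheds 173 L/s to N25: 173 each.
    N25: 110+173 = 283 > 150
Round 3 — N25 seizes.
  N25 sheds 283 L/s: no online neighbours, lost.
No further seizures.

3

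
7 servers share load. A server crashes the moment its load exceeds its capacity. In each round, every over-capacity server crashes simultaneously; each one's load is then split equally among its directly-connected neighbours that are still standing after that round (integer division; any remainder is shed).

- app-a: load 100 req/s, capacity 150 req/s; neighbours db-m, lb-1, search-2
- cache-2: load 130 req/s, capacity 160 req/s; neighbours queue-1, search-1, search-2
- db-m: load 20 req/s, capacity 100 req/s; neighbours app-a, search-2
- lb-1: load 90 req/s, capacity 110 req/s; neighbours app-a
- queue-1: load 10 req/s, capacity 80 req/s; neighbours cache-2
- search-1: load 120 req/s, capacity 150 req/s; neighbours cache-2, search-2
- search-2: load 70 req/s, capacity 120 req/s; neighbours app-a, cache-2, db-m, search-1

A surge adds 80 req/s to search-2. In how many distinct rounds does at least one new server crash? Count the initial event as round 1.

Round 1 — search-2 at 150 > 120. search-2 crashes.
  search-2 sheds 150 req/s to app-a, cache-2, db-m, search-1: 37 each (2 lost).
    app-a: 100+37 = 137 ≤ 150
    cache-2: 130+37 = 167 > 160
    db-m: 20+37 = 57 ≤ 100
    search-1: 120+37 = 157 > 150
Round 2 — cache-2, search-1 crash.
  cache-2 sheds 167 req/s to queue-1: 167 each.
    queue-1: 10+167 = 177 > 80
  search-1 sheds 157 req/s: no online neighbours, lost.
Round 3 — queue-1 crashes.
  queue-1 sheds 177 req/s: no online neighbours, lost.
No further crashes.

3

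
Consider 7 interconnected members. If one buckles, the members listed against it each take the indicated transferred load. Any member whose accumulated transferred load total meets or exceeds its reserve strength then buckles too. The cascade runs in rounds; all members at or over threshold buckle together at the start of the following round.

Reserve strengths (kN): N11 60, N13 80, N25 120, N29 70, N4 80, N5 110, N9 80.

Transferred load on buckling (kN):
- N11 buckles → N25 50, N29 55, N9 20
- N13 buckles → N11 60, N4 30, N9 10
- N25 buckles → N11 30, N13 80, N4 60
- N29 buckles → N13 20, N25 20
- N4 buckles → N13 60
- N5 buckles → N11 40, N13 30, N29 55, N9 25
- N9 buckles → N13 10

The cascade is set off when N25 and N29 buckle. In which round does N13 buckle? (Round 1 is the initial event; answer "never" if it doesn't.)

Round 1 — N25, N29 buckle (initial).
  N11: +30 → 30 < 60
  N13: +80+20 → 100 ≥ 80
  N4: +60 → 60 < 80
Round 2 — N13 buckles.
  N11: +60 → 90 ≥ 60
  N4: +30 → 90 ≥ 80
  N9: +10 → 10 < 80
Round 3 — N11, N4 buckle.
  N9: +20 → 30 < 80
No further bucklings.

2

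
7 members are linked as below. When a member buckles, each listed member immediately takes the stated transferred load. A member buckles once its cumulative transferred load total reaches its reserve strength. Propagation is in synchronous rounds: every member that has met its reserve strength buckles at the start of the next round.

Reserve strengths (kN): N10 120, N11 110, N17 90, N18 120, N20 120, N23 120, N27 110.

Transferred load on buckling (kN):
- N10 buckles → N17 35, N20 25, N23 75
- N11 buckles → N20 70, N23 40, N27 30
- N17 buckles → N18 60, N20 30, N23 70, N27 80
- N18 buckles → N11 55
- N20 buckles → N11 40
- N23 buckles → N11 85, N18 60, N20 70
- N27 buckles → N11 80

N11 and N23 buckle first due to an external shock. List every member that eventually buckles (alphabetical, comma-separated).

N11, N20, N23

Round 1 — N11, N23 buckle (initial).
  N18: +60 → 60 < 120
  N20: +70+70 → 140 ≥ 120
  N27: +30 → 30 < 110
Round 2 — N20 buckles.
No further bucklings.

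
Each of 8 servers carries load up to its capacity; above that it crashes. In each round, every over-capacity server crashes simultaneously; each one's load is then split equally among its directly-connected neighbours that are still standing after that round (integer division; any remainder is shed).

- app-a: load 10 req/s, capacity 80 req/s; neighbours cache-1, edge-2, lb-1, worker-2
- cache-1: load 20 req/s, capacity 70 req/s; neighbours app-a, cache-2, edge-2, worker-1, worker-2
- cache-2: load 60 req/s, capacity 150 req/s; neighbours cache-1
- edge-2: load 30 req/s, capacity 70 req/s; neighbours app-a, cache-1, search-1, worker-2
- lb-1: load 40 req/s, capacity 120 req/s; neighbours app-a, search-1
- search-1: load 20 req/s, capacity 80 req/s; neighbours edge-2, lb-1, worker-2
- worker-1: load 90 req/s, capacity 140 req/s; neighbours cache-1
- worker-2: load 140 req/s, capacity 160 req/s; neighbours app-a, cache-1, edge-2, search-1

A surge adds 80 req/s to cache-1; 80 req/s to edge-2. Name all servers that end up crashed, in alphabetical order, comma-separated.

app-a, cache-1, edge-2, lb-1, search-1, worker-2

Round 1 — cache-1 at 100 > 70; edge-2 at 110 > 70. cache-1, edge-2 crash.
  cache-1 sheds 100 req/s to app-a, cache-2, worker-1, worker-2: 25 each.
    app-a: 10+25 = 35 ≤ 80
    cache-2: 60+25 = 85 ≤ 150
    worker-1: 90+25 = 115 ≤ 140
    worker-2: 140+25 = 165 > 160
  edge-2 sheds 110 req/s to app-a, search-1, worker-2: 36 each (2 lost).
    app-a: 35+36 = 71 ≤ 80
    search-1: 20+36 = 56 ≤ 80
    worker-2: 165+36 = 201 > 160
Round 2 — worker-2 crashes.
  worker-2 sheds 201 req/s to app-a, search-1: 100 each (1 lost).
    app-a: 71+100 = 171 > 80
    search-1: 56+100 = 156 > 80
Round 3 — app-a, search-1 crash.
  app-a sheds 171 req/s to lb-1: 171 each.
    lb-1: 40+171 = 211 > 120
  search-1 sheds 156 req/s to lb-1: 156 each.
    lb-1: 211+156 = 367 > 120
Round 4 — lb-1 crashes.
  lb-1 sheds 367 req/s: no online neighbours, lost.
No further crashes.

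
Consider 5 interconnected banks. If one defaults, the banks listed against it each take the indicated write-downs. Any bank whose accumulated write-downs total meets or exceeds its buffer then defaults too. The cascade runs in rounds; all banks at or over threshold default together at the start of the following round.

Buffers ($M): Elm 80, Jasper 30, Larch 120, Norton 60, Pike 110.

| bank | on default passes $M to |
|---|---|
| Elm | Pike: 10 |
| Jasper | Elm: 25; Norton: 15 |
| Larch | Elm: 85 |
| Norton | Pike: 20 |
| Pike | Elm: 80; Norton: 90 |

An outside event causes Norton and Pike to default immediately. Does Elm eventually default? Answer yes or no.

yes

Round 1 — Norton, Pike default (initial).
  Elm: +80 → 80 ≥ 80
Round 2 — Elm defaults.
No further defaults.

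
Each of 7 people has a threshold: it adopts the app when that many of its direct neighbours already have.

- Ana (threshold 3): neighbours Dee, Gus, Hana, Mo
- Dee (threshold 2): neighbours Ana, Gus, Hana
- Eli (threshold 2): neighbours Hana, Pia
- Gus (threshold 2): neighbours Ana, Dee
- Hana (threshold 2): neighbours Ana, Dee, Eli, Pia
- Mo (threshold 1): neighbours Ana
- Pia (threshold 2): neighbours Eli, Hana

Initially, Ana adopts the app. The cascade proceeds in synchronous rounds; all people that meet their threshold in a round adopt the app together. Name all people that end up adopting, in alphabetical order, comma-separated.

Ana, Mo

Round 1 — Ana adopts the app (initial).
Round 2 — checking thresholds:
  Dee: 1 of 3 neighbours < 2, not yet.
  Gus: 1 of 2 neighbours < 2, not yet.
  Hana: 1 of 4 neighbours < 2, not yet.
  Mo: 1 of 1 neighbours ≥ 1, adopts the app.
Round 3 — no new adoptions; cascade stops.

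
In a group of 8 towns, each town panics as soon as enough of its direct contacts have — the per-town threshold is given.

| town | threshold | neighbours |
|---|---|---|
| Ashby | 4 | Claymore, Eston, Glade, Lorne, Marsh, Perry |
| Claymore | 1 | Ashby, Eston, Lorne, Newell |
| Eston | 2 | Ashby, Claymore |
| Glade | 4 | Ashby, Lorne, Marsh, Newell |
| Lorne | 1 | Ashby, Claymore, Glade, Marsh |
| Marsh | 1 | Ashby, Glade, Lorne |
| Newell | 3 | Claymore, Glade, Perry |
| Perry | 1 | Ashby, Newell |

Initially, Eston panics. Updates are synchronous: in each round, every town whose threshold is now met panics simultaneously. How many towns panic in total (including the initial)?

6

Round 1 — Eston panics (initial).
Round 2 — checking thresholds:
  Ashby: 1 of 6 neighbours < 4, below threshold.
  Claymore: 1 of 4 neighbours ≥ 1, panics.
Round 3 — checking thresholds:
  Ashby: 2 of 6 neighbours < 4, below threshold.
  Lorne: 1 of 4 neighbours ≥ 1, panics.
  Newell: 1 of 3 neighbours < 3, below threshold.
Round 4 — checking thresholds:
  Ashby: 3 of 6 neighbours < 4, below threshold.
  Glade: 1 of 4 neighbours < 4, below threshold.
  Marsh: 1 of 3 neighbours ≥ 1, panics.
  Newell: 1 of 3 neighbours < 3, below threshold.
Round 5 — checking thresholds:
  Ashby: 4 of 6 neighbours ≥ 4, panics.
  Glade: 2 of 4 neighbours < 4, below threshold.
  Newell: 1 of 3 neighbours < 3, below threshold.
Round 6 — checking thresholds:
  Glade: 3 of 4 neighbours < 4, below threshold.
  Newell: 1 of 3 neighbours < 3, below threshold.
  Perry: 1 of 2 neighbours ≥ 1, panics.
Round 7 — no new panics; cascade stops.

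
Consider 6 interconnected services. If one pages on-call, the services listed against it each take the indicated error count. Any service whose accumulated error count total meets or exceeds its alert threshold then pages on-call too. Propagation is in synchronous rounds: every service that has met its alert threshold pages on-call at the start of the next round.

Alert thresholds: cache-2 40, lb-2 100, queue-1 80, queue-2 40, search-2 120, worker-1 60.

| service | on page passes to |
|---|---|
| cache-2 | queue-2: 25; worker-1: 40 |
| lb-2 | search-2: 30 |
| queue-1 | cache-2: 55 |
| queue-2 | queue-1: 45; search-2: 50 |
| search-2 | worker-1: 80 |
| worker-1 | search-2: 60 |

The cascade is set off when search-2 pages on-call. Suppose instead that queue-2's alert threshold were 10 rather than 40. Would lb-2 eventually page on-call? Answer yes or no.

no

With queue-2's alert threshold at 10:
Round 1 — search-2 pages on-call (initial).
  worker-1: +80 → 80 ≥ 60
Round 2 — worker-1 pages on-call.
No further pages.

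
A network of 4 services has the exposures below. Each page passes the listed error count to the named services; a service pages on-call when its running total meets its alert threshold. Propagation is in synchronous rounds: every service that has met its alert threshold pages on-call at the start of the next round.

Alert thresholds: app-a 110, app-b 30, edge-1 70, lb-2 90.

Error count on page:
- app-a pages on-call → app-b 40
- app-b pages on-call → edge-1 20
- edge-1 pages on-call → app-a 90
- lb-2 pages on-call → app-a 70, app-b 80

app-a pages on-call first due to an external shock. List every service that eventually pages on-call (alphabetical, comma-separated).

app-a, app-b

Round 1 — app-a pages on-call (initial).
  app-b: +40 → 40 ≥ 30
Round 2 — app-b pages on-call.
  edge-1: +20 → 20 < 70
No further pages.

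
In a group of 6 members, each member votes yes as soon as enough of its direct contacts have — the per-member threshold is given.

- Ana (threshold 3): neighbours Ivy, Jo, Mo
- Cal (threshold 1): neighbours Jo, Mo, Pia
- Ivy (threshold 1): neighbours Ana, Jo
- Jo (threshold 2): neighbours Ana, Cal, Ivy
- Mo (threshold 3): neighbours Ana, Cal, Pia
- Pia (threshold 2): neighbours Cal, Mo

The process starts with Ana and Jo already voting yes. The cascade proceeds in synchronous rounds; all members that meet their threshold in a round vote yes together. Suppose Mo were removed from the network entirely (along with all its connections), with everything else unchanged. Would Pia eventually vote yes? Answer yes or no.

no

With Mo removed:
Round 1 — Ana, Jo vote yes (initial).
Round 2 — checking thresholds:
  Cal: 1 of 2 neighbours ≥ 1, votes yes.
  Ivy: 2 of 2 neighbours ≥ 1, votes yes.
Round 3 — no new yes votes; cascade stops.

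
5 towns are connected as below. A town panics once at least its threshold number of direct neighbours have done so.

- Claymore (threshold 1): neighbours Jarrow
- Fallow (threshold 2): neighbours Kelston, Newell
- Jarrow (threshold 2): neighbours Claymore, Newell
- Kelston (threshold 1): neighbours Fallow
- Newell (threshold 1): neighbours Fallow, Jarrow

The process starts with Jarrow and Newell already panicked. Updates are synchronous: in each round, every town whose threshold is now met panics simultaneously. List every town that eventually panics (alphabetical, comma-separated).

Claymore, Jarrow, Newell

Round 1 — Jarrow, Newell panic (initial).
Round 2 — checking thresholds:
  Claymore: 1 of 1 neighbours ≥ 1, panics.
  Fallow: 1 of 2 neighbours < 2, not yet.
Round 3 — no new panics; cascade stops.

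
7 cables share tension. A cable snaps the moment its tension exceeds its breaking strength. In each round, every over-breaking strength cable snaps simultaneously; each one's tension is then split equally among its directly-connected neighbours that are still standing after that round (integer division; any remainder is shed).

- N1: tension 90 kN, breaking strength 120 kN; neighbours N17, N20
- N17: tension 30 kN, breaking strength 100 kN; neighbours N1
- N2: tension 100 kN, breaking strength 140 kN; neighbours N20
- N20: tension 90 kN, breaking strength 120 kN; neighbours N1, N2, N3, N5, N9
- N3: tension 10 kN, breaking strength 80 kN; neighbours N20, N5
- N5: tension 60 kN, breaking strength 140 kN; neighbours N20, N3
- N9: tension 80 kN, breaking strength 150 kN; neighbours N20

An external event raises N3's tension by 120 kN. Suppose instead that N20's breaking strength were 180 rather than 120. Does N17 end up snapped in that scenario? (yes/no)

no

With N20's breaking strength at 180:
Round 1 — N3 at 130 > 80. N3 snaps.
  N3 sheds 130 kN to N20, N5: 65 each.
    N20: 90+65 = 155 ≤ 180
    N5: 60+65 = 125 ≤ 140
No further breaks.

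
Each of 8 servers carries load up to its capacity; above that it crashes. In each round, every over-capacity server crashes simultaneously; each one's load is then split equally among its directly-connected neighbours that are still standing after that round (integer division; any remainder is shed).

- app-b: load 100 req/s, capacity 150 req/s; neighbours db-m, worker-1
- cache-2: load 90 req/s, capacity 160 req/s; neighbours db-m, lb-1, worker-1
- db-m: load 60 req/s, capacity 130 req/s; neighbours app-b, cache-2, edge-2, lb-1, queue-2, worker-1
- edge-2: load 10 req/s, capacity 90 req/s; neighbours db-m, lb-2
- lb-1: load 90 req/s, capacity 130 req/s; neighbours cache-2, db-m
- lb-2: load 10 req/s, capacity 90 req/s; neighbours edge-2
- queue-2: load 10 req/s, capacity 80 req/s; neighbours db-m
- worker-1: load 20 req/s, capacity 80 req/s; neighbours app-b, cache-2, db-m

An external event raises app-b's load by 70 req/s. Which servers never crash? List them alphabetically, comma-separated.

edge-2, lb-2, queue-2

Round 1 — app-b at 170 > 150. app-b crashes.
  app-b sheds 170 req/s to db-m, worker-1: 85 each.
    db-m: 60+85 = 145 > 130
    worker-1: 20+85 = 105 > 80
Round 2 — db-m, worker-1 crash.
  db-m sheds 145 req/s to cache-2, edge-2, lb-1, queue-2: 36 each (1 lost).
    cache-2: 90+36 = 126 ≤ 160
    edge-2: 10+36 = 46 ≤ 90
    lb-1: 90+36 = 126 ≤ 130
    queue-2: 10+36 = 46 ≤ 80
  worker-1 sheds 105 req/s to cache-2: 105 each.
    cache-2: 126+105 = 231 > 160
Round 3 — cache-2 crashes.
  cache-2 sheds 231 req/s to lb-1: 231 each.
    lb-1: 126+231 = 357 > 130
Round 4 — lb-1 crashes.
  lb-1 sheds 357 req/s: no online neighbours, lost.
No further crashes.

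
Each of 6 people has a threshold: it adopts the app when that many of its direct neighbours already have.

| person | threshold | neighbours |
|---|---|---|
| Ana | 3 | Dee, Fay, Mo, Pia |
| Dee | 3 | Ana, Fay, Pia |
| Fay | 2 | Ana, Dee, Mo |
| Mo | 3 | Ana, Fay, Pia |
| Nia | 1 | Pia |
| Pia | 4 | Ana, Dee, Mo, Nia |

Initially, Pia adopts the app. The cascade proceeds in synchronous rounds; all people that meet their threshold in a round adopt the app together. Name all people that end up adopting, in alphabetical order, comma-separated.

Nia, Pia

Round 1 — Pia adopts the app (initial).
Round 2 — checking thresholds:
  Ana: 1 of 4 neighbours < 3, holds.
  Dee: 1 of 3 neighbours < 3, holds.
  Mo: 1 of 3 neighbours < 3, holds.
  Nia: 1 of 1 neighbours ≥ 1, adopts the app.
Round 3 — no new adoptions; cascade stops.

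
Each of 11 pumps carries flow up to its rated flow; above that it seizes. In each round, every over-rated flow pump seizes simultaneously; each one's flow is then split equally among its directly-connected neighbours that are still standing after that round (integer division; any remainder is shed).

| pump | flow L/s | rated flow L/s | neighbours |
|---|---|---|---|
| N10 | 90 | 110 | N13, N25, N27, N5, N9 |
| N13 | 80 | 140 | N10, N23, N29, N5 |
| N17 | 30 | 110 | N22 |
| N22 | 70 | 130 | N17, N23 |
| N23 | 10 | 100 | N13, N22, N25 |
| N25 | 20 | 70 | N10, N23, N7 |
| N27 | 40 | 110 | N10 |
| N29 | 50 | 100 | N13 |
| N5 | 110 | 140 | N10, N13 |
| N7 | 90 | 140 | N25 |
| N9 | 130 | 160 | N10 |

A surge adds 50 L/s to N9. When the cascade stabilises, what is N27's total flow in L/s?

Round 1 — N9 at 180 > 160. N9 seizes.
  N9 sheds 180 L/s to N10: 180 each.
    N10: 90+180 = 270 > 110
Round 2 — N10 seizes.
  N10 sheds 270 L/s to N13, N25, N27, N5: 67 each (2 lost).
    N13: 80+67 = 147 > 140
    N25: 20+67 = 87 > 70
    N27: 40+67 = 107 ≤ 110
    N5: 110+67 = 177 > 140
Round 3 — N13, N25, N5 seize.
  N13 sheds 147 L/s to N23, N29: 73 each (1 lost).
    N23: 10+73 = 83 ≤ 100
    N29: 50+73 = 123 > 100
  N25 sheds 87 L/s to N23, N7: 43 each (1 lost).
    N23: 83+43 = 126 > 100
    N7: 90+43 = 133 ≤ 140
  N5 sheds 177 L/s: no online neighbours, lost.
Round 4 — N23, N29 seize.
  N23 sheds 126 L/s to N22: 126 each.
    N22: 70+126 = 196 > 130
  N29 sheds 123 L/s: no online neighbours, lost.
Round 5 — N22 seizes.
  N22 sheds 196 L/s to N17: 196 each.
    N17: 30+196 = 226 > 110
Round 6 — N17 seizes.
  N17 sheds 226 L/s: no online neighbours, lost.
No further seizures.

107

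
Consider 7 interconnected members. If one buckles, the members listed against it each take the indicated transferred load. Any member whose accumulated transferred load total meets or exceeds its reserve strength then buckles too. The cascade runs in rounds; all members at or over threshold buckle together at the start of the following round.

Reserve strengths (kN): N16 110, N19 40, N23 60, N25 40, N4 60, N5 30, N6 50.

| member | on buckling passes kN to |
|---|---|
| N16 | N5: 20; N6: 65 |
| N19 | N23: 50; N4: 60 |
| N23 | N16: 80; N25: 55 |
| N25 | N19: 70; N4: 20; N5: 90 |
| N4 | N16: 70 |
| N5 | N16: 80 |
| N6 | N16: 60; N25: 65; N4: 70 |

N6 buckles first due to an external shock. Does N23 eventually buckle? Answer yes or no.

no

Round 1 — N6 buckles (initial).
  N16: +60 → 60 < 110
  N25: +65 → 65 ≥ 40
  N4: +70 → 70 ≥ 60
Round 2 — N25, N4 buckle.
  N16: +70 → 130 ≥ 110
  N19: +70 → 70 ≥ 40
  N5: +90 → 90 ≥ 30
Round 3 — N16, N19, N5 buckle.
  N23: +50 → 50 < 60
No further bucklings.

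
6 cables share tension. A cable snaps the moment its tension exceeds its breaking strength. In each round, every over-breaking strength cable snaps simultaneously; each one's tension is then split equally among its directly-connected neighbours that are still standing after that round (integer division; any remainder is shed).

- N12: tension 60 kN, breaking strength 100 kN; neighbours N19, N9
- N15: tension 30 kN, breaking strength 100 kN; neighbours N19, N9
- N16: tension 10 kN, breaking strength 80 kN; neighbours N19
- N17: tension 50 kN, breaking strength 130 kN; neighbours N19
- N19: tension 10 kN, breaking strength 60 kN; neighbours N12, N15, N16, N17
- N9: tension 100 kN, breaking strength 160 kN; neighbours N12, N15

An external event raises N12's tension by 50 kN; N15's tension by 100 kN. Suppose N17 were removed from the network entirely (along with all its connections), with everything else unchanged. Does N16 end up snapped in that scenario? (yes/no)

yes

With N17 removed:
Round 1 — N12 at 110 > 100; N15 at 130 > 100. N12, N15 snap.
  N12 sheds 110 kN to N19, N9: 55 each.
    N19: 10+55 = 65 > 60
    N9: 100+55 = 155 ≤ 160
  N15 sheds 130 kN to N19, N9: 65 each.
    N19: 65+65 = 130 > 60
    N9: 155+65 = 220 > 160
Round 2 — N19, N9 snap.
  N19 sheds 130 kN to N16: 130 each.
    N16: 10+130 = 140 > 80
  N9 sheds 220 kN: no online neighbours, lost.
Round 3 — N16 snaps.
  N16 sheds 140 kN: no online neighbours, lost.
No further breaks.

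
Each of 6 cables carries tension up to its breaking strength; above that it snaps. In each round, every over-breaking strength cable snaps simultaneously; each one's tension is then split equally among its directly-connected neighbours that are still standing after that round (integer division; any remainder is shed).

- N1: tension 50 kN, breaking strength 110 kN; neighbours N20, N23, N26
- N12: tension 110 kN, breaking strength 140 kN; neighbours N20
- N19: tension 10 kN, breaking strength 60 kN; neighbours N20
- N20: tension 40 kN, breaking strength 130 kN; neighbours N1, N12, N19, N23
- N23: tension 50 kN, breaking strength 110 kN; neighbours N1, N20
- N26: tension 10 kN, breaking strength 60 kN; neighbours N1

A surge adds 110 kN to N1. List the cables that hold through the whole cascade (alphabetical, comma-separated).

N12, N19, N20, N23

Round 1 — N1 at 160 > 110. N1 snaps.
  N1 sheds 160 kN to N20, N23, N26: 53 each (1 lost).
    N20: 40+53 = 93 ≤ 130
    N23: 50+53 = 103 ≤ 110
    N26: 10+53 = 63 > 60
Round 2 — N26 snaps.
  N26 sheds 63 kN: no online neighbours, lost.
No further breaks.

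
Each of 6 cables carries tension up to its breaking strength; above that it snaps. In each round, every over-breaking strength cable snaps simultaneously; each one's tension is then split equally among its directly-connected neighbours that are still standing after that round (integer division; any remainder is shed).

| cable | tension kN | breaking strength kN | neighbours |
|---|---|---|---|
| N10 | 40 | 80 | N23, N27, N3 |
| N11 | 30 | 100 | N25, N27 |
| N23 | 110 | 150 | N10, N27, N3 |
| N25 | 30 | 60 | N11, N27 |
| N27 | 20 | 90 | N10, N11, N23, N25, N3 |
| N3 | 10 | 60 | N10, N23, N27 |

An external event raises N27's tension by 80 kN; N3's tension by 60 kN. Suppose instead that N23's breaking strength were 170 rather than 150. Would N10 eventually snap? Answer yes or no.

yes

With N23's breaking strength at 170:
Round 1 — N27 at 100 > 90; N3 at 70 > 60. N27, N3 snap.
  N27 sheds 100 kN to N10, N11, N23, N25: 25 each.
    N10: 40+25 = 65 ≤ 80
    N11: 30+25 = 55 ≤ 100
    N23: 110+25 = 135 ≤ 170
    N25: 30+25 = 55 ≤ 60
  N3 sheds 70 kN to N10, N23: 35 each.
    N10: 65+35 = 100 > 80
    N23: 135+35 = 170 ≤ 170
Round 2 — N10 snaps.
  N10 sheds 100 kN to N23: 100 each.
    N23: 170+100 = 270 > 170
Round 3 — N23 snaps.
  N23 sheds 270 kN: no online neighbours, lost.
No further breaks.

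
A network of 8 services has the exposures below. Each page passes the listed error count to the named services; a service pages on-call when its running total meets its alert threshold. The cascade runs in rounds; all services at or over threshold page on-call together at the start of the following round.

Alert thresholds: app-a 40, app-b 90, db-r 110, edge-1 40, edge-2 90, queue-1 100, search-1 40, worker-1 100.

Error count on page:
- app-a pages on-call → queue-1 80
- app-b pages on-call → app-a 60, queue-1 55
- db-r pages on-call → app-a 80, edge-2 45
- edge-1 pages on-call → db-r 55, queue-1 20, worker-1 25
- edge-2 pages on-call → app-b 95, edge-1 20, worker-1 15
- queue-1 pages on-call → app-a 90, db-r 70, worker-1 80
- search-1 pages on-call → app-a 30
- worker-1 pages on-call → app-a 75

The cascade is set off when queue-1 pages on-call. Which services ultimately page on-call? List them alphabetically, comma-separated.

app-a, queue-1

Round 1 — queue-1 pages on-call (initial).
  app-a: +90 → 90 ≥ 40
  db-r: +70 → 70 < 110
  worker-1: +80 → 80 < 100
Round 2 — app-a pages on-call.
No further pages.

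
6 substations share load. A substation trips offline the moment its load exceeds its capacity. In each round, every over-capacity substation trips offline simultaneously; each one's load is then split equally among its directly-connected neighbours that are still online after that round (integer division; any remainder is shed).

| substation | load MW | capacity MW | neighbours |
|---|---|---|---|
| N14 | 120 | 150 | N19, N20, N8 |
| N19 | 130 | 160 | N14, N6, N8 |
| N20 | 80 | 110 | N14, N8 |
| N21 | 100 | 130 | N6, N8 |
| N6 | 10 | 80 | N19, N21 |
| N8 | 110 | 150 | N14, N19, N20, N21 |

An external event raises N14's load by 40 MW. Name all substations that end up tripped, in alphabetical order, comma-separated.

N14, N19, N20, N21, N6, N8

Round 1 — N14 at 160 > 150. N14 trips offline.
  N14 sheds 160 MW to N19, N20, N8: 53 each (1 lost).
    N19: 130+53 = 183 > 160
    N20: 80+53 = 133 > 110
    N8: 110+53 = 163 > 150
Round 2 — N19, N20, N8 trip offline.
  N19 sheds 183 MW to N6: 183 each.
    N6: 10+183 = 193 > 80
  N20 sheds 133 MW: no online neighbours, lost.
  N8 sheds 163 MW to N21: 163 each.
    N21: 100+163 = 263 > 130
Round 3 — N21, N6 trip offline.
  N21 sheds 263 MW: no online neighbours, lost.
  N6 sheds 193 MW: no online neighbours, lost.
No further trips.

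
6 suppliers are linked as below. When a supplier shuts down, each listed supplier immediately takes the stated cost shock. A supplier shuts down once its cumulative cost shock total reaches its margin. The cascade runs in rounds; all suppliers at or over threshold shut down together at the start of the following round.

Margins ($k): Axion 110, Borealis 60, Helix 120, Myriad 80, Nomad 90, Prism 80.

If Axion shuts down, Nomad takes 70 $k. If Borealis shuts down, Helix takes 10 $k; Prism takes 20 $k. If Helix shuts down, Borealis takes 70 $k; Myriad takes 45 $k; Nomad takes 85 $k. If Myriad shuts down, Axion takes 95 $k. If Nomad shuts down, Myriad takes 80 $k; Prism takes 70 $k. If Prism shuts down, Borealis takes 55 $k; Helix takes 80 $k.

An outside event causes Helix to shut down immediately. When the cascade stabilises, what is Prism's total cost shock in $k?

20

Round 1 — Helix shuts down (initial).
  Borealis: +70 → 70 ≥ 60
  Myriad: +45 → 45 < 80
  Nomad: +85 → 85 < 90
Round 2 — Borealis shuts down.
  Prism: +20 → 20 < 80
No further shutdowns.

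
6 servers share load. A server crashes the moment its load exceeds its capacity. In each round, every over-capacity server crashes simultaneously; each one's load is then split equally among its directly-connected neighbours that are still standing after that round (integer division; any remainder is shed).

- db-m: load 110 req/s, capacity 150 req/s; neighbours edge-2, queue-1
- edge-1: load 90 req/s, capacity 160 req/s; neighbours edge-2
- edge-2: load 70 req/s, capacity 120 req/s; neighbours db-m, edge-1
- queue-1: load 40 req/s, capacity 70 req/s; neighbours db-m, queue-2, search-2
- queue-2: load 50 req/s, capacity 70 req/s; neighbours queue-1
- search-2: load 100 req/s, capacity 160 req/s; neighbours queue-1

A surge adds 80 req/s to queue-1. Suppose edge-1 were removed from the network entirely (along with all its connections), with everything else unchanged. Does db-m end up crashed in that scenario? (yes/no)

With edge-1 removed:
Round 1 — queue-1 at 120 > 70. queue-1 crashes.
  queue-1 sheds 120 req/s to db-m, queue-2, search-2: 40 each.
    db-m: 110+40 = 150 ≤ 150
    queue-2: 50+40 = 90 > 70
    search-2: 100+40 = 140 ≤ 160
Round 2 — queue-2 crashes.
  queue-2 sheds 90 req/s: no online neighbours, lost.
No further crashes.

no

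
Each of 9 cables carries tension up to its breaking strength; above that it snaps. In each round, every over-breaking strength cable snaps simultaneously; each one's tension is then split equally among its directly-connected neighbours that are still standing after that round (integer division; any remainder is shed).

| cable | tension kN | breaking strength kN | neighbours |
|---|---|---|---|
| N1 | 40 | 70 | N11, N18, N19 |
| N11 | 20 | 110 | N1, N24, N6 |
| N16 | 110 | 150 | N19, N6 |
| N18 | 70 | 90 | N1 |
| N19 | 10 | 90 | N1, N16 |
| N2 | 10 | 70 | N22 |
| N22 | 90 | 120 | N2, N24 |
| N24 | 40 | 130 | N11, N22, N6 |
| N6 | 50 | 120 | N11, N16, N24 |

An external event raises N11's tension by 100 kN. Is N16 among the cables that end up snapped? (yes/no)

no

Round 1 — N11 at 120 > 110. N11 snaps.
  N11 sheds 120 kN to N1, N24, N6: 40 each.
    N1: 40+40 = 80 > 70
    N24: 40+40 = 80 ≤ 130
    N6: 50+40 = 90 ≤ 120
Round 2 — N1 snaps.
  N1 sheds 80 kN to N18, N19: 40 each.
    N18: 70+40 = 110 > 90
    N19: 10+40 = 50 ≤ 90
Round 3 — N18 snaps.
  N18 sheds 110 kN: no online neighbours, lost.
No further breaks.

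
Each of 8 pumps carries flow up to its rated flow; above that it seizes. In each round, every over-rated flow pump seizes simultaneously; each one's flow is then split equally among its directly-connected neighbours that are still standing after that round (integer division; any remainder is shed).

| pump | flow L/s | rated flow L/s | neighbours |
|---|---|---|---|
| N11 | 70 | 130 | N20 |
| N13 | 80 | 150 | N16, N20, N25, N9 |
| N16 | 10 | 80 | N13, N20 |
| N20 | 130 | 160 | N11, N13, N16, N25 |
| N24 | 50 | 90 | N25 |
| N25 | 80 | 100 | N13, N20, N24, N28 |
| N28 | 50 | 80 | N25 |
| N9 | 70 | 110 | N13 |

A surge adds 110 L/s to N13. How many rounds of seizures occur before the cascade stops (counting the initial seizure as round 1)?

3

Round 1 — N13 at 190 > 150. N13 seizes.
  N13 sheds 190 L/s to N16, N20, N25, N9: 47 each (2 lost).
    N16: 10+47 = 57 ≤ 80
    N20: 130+47 = 177 > 160
    N25: 80+47 = 127 > 100
    N9: 70+47 = 117 > 110
Round 2 — N20, N25, N9 seize.
  N20 sheds 177 L/s to N11, N16: 88 each (1 lost).
    N11: 70+88 = 158 > 130
    N16: 57+88 = 145 > 80
  N25 sheds 127 L/s to N24, N28: 63 each (1 lost).
    N24: 50+63 = 113 > 90
    N28: 50+63 = 113 > 80
  N9 sheds 117 L/s: no online neighbours, lost.
Round 3 — N11, N16, N24, N28 seize.
  N11 sheds 158 L/s: no online neighbours, lost.
  N16 sheds 145 L/s: no online neighbours, lost.
  N24 sheds 113 L/s: no online neighbours, lost.
  N28 sheds 113 L/s: no online neighbours, lost.
No further seizures.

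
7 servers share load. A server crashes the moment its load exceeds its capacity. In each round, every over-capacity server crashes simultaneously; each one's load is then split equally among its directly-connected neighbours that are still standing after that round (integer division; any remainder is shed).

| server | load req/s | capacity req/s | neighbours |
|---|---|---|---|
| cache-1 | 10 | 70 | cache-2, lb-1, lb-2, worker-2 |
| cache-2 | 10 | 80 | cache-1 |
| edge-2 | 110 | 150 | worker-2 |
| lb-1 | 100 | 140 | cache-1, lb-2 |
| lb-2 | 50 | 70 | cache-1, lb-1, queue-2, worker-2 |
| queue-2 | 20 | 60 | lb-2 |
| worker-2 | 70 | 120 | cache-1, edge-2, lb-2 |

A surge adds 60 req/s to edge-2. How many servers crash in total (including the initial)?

6

Round 1 — edge-2 at 170 > 150. edge-2 crashes.
  edge-2 sheds 170 req/s to worker-2: 170 each.
    worker-2: 70+170 = 240 > 120
Round 2 — worker-2 crashes.
  worker-2 sheds 240 req/s to cache-1, lb-2: 120 each.
    cache-1: 10+120 = 130 > 70
    lb-2: 50+120 = 170 > 70
Round 3 — cache-1, lb-2 crash.
  cache-1 sheds 130 req/s to cache-2, lb-1: 65 each.
    cache-2: 10+65 = 75 ≤ 80
    lb-1: 100+65 = 165 > 140
  lb-2 sheds 170 req/s to lb-1, queue-2: 85 each.
    lb-1: 165+85 = 250 > 140
    queue-2: 20+85 = 105 > 60
Round 4 — lb-1, queue-2 crash.
  lb-1 sheds 250 req/s: no online neighbours, lost.
  queue-2 sheds 105 req/s: no online neighbours, lost.
No further crashes.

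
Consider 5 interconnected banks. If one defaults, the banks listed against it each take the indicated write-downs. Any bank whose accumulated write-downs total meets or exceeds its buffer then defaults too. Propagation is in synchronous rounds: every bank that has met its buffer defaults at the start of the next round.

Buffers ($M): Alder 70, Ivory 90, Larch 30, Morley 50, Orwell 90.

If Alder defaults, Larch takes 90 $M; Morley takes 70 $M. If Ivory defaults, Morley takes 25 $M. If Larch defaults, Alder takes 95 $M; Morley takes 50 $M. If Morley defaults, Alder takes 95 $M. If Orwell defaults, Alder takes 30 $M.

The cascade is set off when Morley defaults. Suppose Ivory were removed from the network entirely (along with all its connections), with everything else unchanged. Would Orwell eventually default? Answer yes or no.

no

With Ivory removed:
Round 1 — Morley defaults (initial).
  Alder: +95 → 95 ≥ 70
Round 2 — Alder defaults.
  Larch: +90 → 90 ≥ 30
Round 3 — Larch defaults.
No further defaults.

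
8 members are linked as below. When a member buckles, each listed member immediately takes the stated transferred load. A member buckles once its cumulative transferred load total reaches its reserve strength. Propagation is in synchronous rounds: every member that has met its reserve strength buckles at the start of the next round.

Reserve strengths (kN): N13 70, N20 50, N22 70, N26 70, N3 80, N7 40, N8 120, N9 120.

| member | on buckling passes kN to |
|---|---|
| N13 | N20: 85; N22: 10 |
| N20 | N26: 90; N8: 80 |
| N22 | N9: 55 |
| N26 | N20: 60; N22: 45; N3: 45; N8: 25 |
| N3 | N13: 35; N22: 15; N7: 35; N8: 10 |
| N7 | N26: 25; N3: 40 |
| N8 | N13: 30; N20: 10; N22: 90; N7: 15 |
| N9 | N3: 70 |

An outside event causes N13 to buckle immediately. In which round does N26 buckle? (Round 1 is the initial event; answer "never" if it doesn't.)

Round 1 — N13 buckles (initial).
  N20: +85 → 85 ≥ 50
  N22: +10 → 10 < 70
Round 2 — N20 buckles.
  N26: +90 → 90 ≥ 70
  N8: +80 → 80 < 120
Round 3 — N26 buckles.
  N22: +45 → 55 < 70
  N3: +45 → 45 < 80
  N8: +25 → 105 < 120
No further bucklings.

3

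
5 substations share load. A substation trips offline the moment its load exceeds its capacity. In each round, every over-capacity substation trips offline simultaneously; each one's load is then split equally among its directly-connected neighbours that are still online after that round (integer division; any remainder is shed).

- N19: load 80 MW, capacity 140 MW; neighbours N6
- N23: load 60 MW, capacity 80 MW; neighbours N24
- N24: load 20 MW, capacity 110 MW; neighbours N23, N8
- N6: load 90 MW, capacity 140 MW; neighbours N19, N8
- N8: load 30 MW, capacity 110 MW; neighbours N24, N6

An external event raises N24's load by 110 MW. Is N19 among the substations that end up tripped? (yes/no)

no

Round 1 — N24 at 130 > 110. N24 trips offline.
  N24 sheds 130 MW to N23, N8: 65 each.
    N23: 60+65 = 125 > 80
    N8: 30+65 = 95 ≤ 110
Round 2 — N23 trips offline.
  N23 sheds 125 MW: no online neighbours, lost.
No further trips.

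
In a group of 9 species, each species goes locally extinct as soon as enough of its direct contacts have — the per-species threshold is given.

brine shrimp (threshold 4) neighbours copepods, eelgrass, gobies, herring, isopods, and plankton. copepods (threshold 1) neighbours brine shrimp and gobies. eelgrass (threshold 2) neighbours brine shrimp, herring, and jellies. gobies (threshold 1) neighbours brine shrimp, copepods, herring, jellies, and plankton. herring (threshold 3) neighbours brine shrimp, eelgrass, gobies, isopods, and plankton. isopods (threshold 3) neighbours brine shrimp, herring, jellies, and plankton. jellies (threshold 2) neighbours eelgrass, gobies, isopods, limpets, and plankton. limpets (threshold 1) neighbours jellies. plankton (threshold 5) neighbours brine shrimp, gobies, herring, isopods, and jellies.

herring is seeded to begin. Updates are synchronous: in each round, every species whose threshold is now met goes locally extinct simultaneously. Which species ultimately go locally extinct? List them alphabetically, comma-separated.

Round 1 — herring goes locally extinct (initial).
Round 2 — checking thresholds:
  brine shrimp: 1 of 6 neighbours < 4, holds.
  eelgrass: 1 of 3 neighbours < 2, holds.
  gobies: 1 of 5 neighbours ≥ 1, goes locally extinct.
  isopods: 1 of 4 neighbours < 3, holds.
  plankton: 1 of 5 neighbours < 5, holds.
Round 3 — checking thresholds:
  brine shrimp: 2 of 6 neighbours < 4, holds.
  copepods: 1 of 2 neighbours ≥ 1, goes locally extinct.
  eelgrass: 1 of 3 neighbours < 2, holds.
  isopods: 1 of 4 neighbours < 3, holds.
  jellies: 1 of 5 neighbours < 2, holds.
  plankton: 2 of 5 neighbours < 5, holds.
Round 4 — no new extinctions; cascade stops.

copepods, gobies, herring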